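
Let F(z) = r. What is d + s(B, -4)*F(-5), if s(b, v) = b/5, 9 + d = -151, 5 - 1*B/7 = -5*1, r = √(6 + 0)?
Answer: -160 + 14*√6 ≈ -125.71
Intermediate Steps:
r = √6 ≈ 2.4495
B = 70 (B = 35 - (-35) = 35 - 7*(-5) = 35 + 35 = 70)
F(z) = √6
d = -160 (d = -9 - 151 = -160)
s(b, v) = b/5 (s(b, v) = b*(⅕) = b/5)
d + s(B, -4)*F(-5) = -160 + ((⅕)*70)*√6 = -160 + 14*√6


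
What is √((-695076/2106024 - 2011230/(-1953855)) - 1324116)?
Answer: I*√8542934336263176544147474/2540040446 ≈ 1150.7*I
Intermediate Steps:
√((-695076/2106024 - 2011230/(-1953855)) - 1324116) = √((-695076*1/2106024 - 2011230*(-1/1953855)) - 1324116) = √((-57923/175502 + 14898/14473) - 1324116) = √(1776309217/2540040446 - 1324116) = √(-3363306418886519/2540040446) = I*√8542934336263176544147474/2540040446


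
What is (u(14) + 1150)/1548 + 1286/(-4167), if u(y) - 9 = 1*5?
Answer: 79435/179181 ≈ 0.44332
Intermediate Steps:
u(y) = 14 (u(y) = 9 + 1*5 = 9 + 5 = 14)
(u(14) + 1150)/1548 + 1286/(-4167) = (14 + 1150)/1548 + 1286/(-4167) = 1164*(1/1548) + 1286*(-1/4167) = 97/129 - 1286/4167 = 79435/179181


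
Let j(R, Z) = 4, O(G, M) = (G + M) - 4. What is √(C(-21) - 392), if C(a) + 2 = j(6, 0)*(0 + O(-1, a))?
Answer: I*√498 ≈ 22.316*I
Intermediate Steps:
O(G, M) = -4 + G + M
C(a) = -22 + 4*a (C(a) = -2 + 4*(0 + (-4 - 1 + a)) = -2 + 4*(0 + (-5 + a)) = -2 + 4*(-5 + a) = -2 + (-20 + 4*a) = -22 + 4*a)
√(C(-21) - 392) = √((-22 + 4*(-21)) - 392) = √((-22 - 84) - 392) = √(-106 - 392) = √(-498) = I*√498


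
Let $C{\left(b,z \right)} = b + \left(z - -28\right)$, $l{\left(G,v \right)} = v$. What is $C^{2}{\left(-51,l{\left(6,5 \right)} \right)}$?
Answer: $324$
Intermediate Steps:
$C{\left(b,z \right)} = 28 + b + z$ ($C{\left(b,z \right)} = b + \left(z + 28\right) = b + \left(28 + z\right) = 28 + b + z$)
$C^{2}{\left(-51,l{\left(6,5 \right)} \right)} = \left(28 - 51 + 5\right)^{2} = \left(-18\right)^{2} = 324$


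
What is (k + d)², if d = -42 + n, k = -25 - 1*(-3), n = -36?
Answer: 10000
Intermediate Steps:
k = -22 (k = -25 + 3 = -22)
d = -78 (d = -42 - 36 = -78)
(k + d)² = (-22 - 78)² = (-100)² = 10000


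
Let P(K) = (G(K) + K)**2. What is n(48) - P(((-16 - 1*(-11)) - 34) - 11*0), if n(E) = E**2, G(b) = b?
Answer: -3780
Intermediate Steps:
P(K) = 4*K**2 (P(K) = (K + K)**2 = (2*K)**2 = 4*K**2)
n(48) - P(((-16 - 1*(-11)) - 34) - 11*0) = 48**2 - 4*(((-16 - 1*(-11)) - 34) - 11*0)**2 = 2304 - 4*(((-16 + 11) - 34) + 0)**2 = 2304 - 4*((-5 - 34) + 0)**2 = 2304 - 4*(-39 + 0)**2 = 2304 - 4*(-39)**2 = 2304 - 4*1521 = 2304 - 1*6084 = 2304 - 6084 = -3780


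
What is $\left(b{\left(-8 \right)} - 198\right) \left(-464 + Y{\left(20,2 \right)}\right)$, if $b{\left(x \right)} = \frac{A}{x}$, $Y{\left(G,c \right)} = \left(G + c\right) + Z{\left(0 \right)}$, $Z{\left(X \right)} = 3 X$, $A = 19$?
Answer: $\frac{354263}{4} \approx 88566.0$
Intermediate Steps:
$Y{\left(G,c \right)} = G + c$ ($Y{\left(G,c \right)} = \left(G + c\right) + 3 \cdot 0 = \left(G + c\right) + 0 = G + c$)
$b{\left(x \right)} = \frac{19}{x}$
$\left(b{\left(-8 \right)} - 198\right) \left(-464 + Y{\left(20,2 \right)}\right) = \left(\frac{19}{-8} - 198\right) \left(-464 + \left(20 + 2\right)\right) = \left(19 \left(- \frac{1}{8}\right) - 198\right) \left(-464 + 22\right) = \left(- \frac{19}{8} - 198\right) \left(-442\right) = \left(- \frac{1603}{8}\right) \left(-442\right) = \frac{354263}{4}$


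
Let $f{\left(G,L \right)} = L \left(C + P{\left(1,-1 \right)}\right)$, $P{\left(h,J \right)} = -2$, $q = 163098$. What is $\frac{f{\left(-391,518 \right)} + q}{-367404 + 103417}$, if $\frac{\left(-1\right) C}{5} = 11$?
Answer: $- \frac{133572}{263987} \approx -0.50598$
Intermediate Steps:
$C = -55$ ($C = \left(-5\right) 11 = -55$)
$f{\left(G,L \right)} = - 57 L$ ($f{\left(G,L \right)} = L \left(-55 - 2\right) = L \left(-57\right) = - 57 L$)
$\frac{f{\left(-391,518 \right)} + q}{-367404 + 103417} = \frac{\left(-57\right) 518 + 163098}{-367404 + 103417} = \frac{-29526 + 163098}{-263987} = 133572 \left(- \frac{1}{263987}\right) = - \frac{133572}{263987}$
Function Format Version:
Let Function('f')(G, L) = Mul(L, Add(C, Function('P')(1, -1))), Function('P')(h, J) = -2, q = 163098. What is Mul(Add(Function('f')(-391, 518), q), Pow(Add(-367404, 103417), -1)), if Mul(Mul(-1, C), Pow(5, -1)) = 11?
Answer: Rational(-133572, 263987) ≈ -0.50598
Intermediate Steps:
C = -55 (C = Mul(-5, 11) = -55)
Function('f')(G, L) = Mul(-57, L) (Function('f')(G, L) = Mul(L, Add(-55, -2)) = Mul(L, -57) = Mul(-57, L))
Mul(Add(Function('f')(-391, 518), q), Pow(Add(-367404, 103417), -1)) = Mul(Add(Mul(-57, 518), 163098), Pow(Add(-367404, 103417), -1)) = Mul(Add(-29526, 163098), Pow(-263987, -1)) = Mul(133572, Rational(-1, 263987)) = Rational(-133572, 263987)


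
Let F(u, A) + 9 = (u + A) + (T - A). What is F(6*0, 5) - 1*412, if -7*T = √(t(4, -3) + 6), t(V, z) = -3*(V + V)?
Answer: -421 - 3*I*√2/7 ≈ -421.0 - 0.60609*I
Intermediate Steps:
t(V, z) = -6*V
T = -3*I*√2/7 (T = -√(-6*4 + 6)/7 = -√(-24 + 6)/7 = -3*I*√2/7 ≈ -0.60609*I)
F(u, A) = -9 + u - 3*I*√2/7 (F(u, A) = -9 + ((u + A) + (-3*I*√2/7 - A)) = -9 + ((A + u) + (-A - 3*I*√2/7)) = -9 + (u - 3*I*√2/7) = -9 + u - 3*I*√2/7)
F(6*0, 5) - 1*412 = (-9 + 6*0 - 3*I*√2/7) - 1*412 = (-9 + 0 - 3*I*√2/7) - 412 = (-9 - 3*I*√2/7) - 412 = -421 - 3*I*√2/7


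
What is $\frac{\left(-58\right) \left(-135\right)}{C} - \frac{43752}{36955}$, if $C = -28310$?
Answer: $- \frac{8041983}{5506295} \approx -1.4605$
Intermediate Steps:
$\frac{\left(-58\right) \left(-135\right)}{C} - \frac{43752}{36955} = \frac{\left(-58\right) \left(-135\right)}{-28310} - \frac{43752}{36955} = 7830 \left(- \frac{1}{28310}\right) - \frac{43752}{36955} = - \frac{783}{2831} - \frac{43752}{36955} = - \frac{8041983}{5506295}$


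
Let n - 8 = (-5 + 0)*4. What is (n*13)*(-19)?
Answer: 2964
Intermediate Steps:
n = -12 (n = 8 + (-5 + 0)*4 = 8 - 5*4 = 8 - 20 = -12)
(n*13)*(-19) = -12*13*(-19) = -156*(-19) = 2964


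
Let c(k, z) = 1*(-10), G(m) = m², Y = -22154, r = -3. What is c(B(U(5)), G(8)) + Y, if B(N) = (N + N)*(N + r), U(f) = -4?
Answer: -22164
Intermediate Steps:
B(N) = 2*N*(-3 + N) (B(N) = (N + N)*(N - 3) = (2*N)*(-3 + N) = 2*N*(-3 + N))
c(k, z) = -10
c(B(U(5)), G(8)) + Y = -10 - 22154 = -22164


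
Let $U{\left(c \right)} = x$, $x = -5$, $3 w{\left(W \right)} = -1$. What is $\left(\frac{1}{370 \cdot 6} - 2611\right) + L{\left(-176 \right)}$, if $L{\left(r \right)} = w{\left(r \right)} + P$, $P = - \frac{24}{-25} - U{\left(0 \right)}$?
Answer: $- \frac{28919639}{11100} \approx -2605.4$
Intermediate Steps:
$w{\left(W \right)} = - \frac{1}{3}$ ($w{\left(W \right)} = \frac{1}{3} \left(-1\right) = - \frac{1}{3}$)
$U{\left(c \right)} = -5$
$P = \frac{149}{25}$ ($P = - \frac{24}{-25} - -5 = \left(-24\right) \left(- \frac{1}{25}\right) + 5 = \frac{24}{25} + 5 = \frac{149}{25} \approx 5.96$)
$L{\left(r \right)} = \frac{422}{75}$ ($L{\left(r \right)} = - \frac{1}{3} + \frac{149}{25} = \frac{422}{75}$)
$\left(\frac{1}{370 \cdot 6} - 2611\right) + L{\left(-176 \right)} = \left(\frac{1}{370 \cdot 6} - 2611\right) + \frac{422}{75} = \left(\frac{1}{2220} - 2611\right) + \frac{422}{75} = - \frac{5796419}{2220} + \frac{422}{75} = - \frac{28919639}{11100}$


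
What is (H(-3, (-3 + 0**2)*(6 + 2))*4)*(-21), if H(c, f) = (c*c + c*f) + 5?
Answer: -7224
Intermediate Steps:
H(c, f) = 5 + c**2 + c*f (H(c, f) = (c**2 + c*f) + 5 = 5 + c**2 + c*f)
(H(-3, (-3 + 0**2)*(6 + 2))*4)*(-21) = ((5 + (-3)**2 - 3*(-3 + 0**2)*(6 + 2))*4)*(-21) = ((5 + 9 - 3*(-3 + 0)*8)*4)*(-21) = ((5 + 9 - (-9)*8)*4)*(-21) = ((5 + 9 - 3*(-24))*4)*(-21) = ((5 + 9 + 72)*4)*(-21) = (86*4)*(-21) = 344*(-21) = -7224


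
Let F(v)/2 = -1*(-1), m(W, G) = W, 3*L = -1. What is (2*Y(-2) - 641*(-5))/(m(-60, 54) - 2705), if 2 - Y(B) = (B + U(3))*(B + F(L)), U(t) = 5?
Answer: -3209/2765 ≈ -1.1606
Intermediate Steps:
L = -⅓ (L = (⅓)*(-1) = -⅓ ≈ -0.33333)
F(v) = 2 (F(v) = 2*(-1*(-1)) = 2*1 = 2)
Y(B) = 2 - (2 + B)*(5 + B) (Y(B) = 2 - (B + 5)*(B + 2) = 2 - (5 + B)*(2 + B) = 2 - (2 + B)*(5 + B))
(2*Y(-2) - 641*(-5))/(m(-60, 54) - 2705) = (2*(-8 - 1*(-2)² - 7*(-2)) - 641*(-5))/(-60 - 2705) = (2*(-8 - 1*4 + 14) + 3205)/(-2765) = (2*(-8 - 4 + 14) + 3205)*(-1/2765) = (2*2 + 3205)*(-1/2765) = (4 + 3205)*(-1/2765) = 3209*(-1/2765) = -3209/2765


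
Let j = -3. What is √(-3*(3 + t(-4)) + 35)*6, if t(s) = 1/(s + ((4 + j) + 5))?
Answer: 21*√2 ≈ 29.698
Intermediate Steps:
t(s) = 1/(6 + s) (t(s) = 1/(s + ((4 - 3) + 5)) = 1/(s + (1 + 5)) = 1/(s + 6) = 1/(6 + s))
√(-3*(3 + t(-4)) + 35)*6 = √(-3*(3 + 1/(6 - 4)) + 35)*6 = √(-3*(3 + 1/2) + 35)*6 = √(-3*(3 + ½) + 35)*6 = √(-3*7/2 + 35)*6 = √(-21/2 + 35)*6 = √(49/2)*6 = (7*√2/2)*6 = 21*√2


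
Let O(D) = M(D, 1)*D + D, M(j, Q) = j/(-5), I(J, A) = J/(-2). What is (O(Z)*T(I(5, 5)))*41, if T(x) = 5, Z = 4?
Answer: 164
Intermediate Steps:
I(J, A) = -J/2 (I(J, A) = J*(-½) = -J/2)
M(j, Q) = -j/5 (M(j, Q) = j*(-⅕) = -j/5)
O(D) = D - D²/5 (O(D) = (-D/5)*D + D = -D²/5 + D = D - D²/5)
(O(Z)*T(I(5, 5)))*41 = (((⅕)*4*(5 - 1*4))*5)*41 = (((⅕)*4*(5 - 4))*5)*41 = (((⅕)*4*1)*5)*41 = ((⅘)*5)*41 = 4*41 = 164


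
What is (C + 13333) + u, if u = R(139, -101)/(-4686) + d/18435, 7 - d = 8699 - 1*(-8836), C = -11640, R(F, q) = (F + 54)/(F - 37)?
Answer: 4969780715363/2937137940 ≈ 1692.0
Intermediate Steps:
R(F, q) = (54 + F)/(-37 + F)
d = -17528 (d = 7 - (8699 - 1*(-8836)) = 7 - (8699 + 8836) = 7 - 1*17535 = 7 - 17535 = -17528)
u = -2793817057/2937137940 (u = ((54 + 139)/(-37 + 139))/(-4686) - 17528/18435 = (193/102)*(-1/4686) - 17528*1/18435 = ((1/102)*193)*(-1/4686) - 17528/18435 = (193/102)*(-1/4686) - 17528/18435 = -193/477972 - 17528/18435 = -2793817057/2937137940 ≈ -0.95120)
(C + 13333) + u = (-11640 + 13333) - 2793817057/2937137940 = 1693 - 2793817057/2937137940 = 4969780715363/2937137940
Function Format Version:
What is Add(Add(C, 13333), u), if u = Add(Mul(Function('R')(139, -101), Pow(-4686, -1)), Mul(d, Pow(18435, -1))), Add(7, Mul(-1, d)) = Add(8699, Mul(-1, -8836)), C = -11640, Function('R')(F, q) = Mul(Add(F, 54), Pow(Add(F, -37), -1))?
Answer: Rational(4969780715363, 2937137940) ≈ 1692.0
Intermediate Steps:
Function('R')(F, q) = Mul(Pow(Add(-37, F), -1), Add(54, F)) (Function('R')(F, q) = Mul(Add(54, F), Pow(Add(-37, F), -1)) = Mul(Pow(Add(-37, F), -1), Add(54, F)))
d = -17528 (d = Add(7, Mul(-1, Add(8699, Mul(-1, -8836)))) = Add(7, Mul(-1, Add(8699, 8836))) = Add(7, Mul(-1, 17535)) = Add(7, -17535) = -17528)
u = Rational(-2793817057, 2937137940) (u = Add(Mul(Mul(Pow(Add(-37, 139), -1), Add(54, 139)), Pow(-4686, -1)), Mul(-17528, Pow(18435, -1))) = Add(Mul(Mul(Pow(102, -1), 193), Rational(-1, 4686)), Mul(-17528, Rational(1, 18435))) = Add(Mul(Mul(Rational(1, 102), 193), Rational(-1, 4686)), Rational(-17528, 18435)) = Add(Mul(Rational(193, 102), Rational(-1, 4686)), Rational(-17528, 18435)) = Add(Rational(-193, 477972), Rational(-17528, 18435)) = Rational(-2793817057, 2937137940) ≈ -0.95120)
Add(Add(C, 13333), u) = Add(Add(-11640, 13333), Rational(-2793817057, 2937137940)) = Add(1693, Rational(-2793817057, 2937137940)) = Rational(4969780715363, 2937137940)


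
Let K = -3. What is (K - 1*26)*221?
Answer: -6409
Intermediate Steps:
(K - 1*26)*221 = (-3 - 1*26)*221 = (-3 - 26)*221 = -29*221 = -6409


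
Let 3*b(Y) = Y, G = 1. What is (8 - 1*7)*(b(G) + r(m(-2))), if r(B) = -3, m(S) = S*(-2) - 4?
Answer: -8/3 ≈ -2.6667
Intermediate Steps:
b(Y) = Y/3
m(S) = -4 - 2*S (m(S) = -2*S - 4 = -4 - 2*S)
(8 - 1*7)*(b(G) + r(m(-2))) = (8 - 1*7)*((⅓)*1 - 3) = (8 - 7)*(⅓ - 3) = 1*(-8/3) = -8/3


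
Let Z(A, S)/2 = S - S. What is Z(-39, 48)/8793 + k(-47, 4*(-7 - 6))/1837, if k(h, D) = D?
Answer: -52/1837 ≈ -0.028307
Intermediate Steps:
Z(A, S) = 0 (Z(A, S) = 2*(S - S) = 2*0 = 0)
Z(-39, 48)/8793 + k(-47, 4*(-7 - 6))/1837 = 0/8793 + (4*(-7 - 6))/1837 = 0*(1/8793) + (4*(-13))*(1/1837) = 0 - 52*1/1837 = 0 - 52/1837 = -52/1837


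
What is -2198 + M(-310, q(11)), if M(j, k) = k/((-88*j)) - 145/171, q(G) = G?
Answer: -932487269/424080 ≈ -2198.8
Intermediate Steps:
M(j, k) = -145/171 - k/(88*j) (M(j, k) = k*(-1/(88*j)) - 145*1/171 = -k/(88*j) - 145/171 = -145/171 - k/(88*j))
-2198 + M(-310, q(11)) = -2198 + (-145/171 - 1/88*11/(-310)) = -2198 + (-145/171 - 1/88*11*(-1/310)) = -2198 + (-145/171 + 1/2480) = -2198 - 359429/424080 = -932487269/424080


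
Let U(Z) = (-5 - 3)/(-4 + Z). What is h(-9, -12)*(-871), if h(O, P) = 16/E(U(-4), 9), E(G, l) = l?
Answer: -13936/9 ≈ -1548.4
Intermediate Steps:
U(Z) = -8/(-4 + Z)
h(O, P) = 16/9
h(-9, -12)*(-871) = (16/9)*(-871) = -13936/9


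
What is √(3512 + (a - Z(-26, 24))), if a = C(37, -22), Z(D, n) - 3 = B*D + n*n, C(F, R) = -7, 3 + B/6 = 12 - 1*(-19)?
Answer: √7294 ≈ 85.405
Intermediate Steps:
B = 168 (B = -18 + 6*(12 - 1*(-19)) = -18 + 6*(12 + 19) = -18 + 6*31 = -18 + 186 = 168)
Z(D, n) = 3 + n² + 168*D (Z(D, n) = 3 + (168*D + n*n) = 3 + (168*D + n²) = 3 + (n² + 168*D) = 3 + n² + 168*D)
a = -7
√(3512 + (a - Z(-26, 24))) = √(3512 + (-7 - (3 + 24² + 168*(-26)))) = √(3512 + (-7 - (3 + 576 - 4368))) = √(3512 + (-7 - 1*(-3789))) = √(3512 + (-7 + 3789)) = √(3512 + 3782) = √7294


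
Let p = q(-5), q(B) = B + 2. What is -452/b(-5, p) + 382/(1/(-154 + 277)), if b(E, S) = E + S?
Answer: 94085/2 ≈ 47043.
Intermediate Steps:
q(B) = 2 + B
p = -3 (p = 2 - 5 = -3)
-452/b(-5, p) + 382/(1/(-154 + 277)) = -452/(-5 - 3) + 382/(1/(-154 + 277)) = -452/(-8) + 382/(1/123) = -452*(-⅛) + 382/(1/123) = 113/2 + 382*123 = 113/2 + 46986 = 94085/2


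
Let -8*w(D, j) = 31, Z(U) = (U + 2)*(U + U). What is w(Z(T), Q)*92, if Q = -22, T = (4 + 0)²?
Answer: -713/2 ≈ -356.50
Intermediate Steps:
T = 16 (T = 4² = 16)
Z(U) = 2*U*(2 + U) (Z(U) = (2 + U)*(2*U) = 2*U*(2 + U))
w(D, j) = -31/8 (w(D, j) = -⅛*31 = -31/8)
w(Z(T), Q)*92 = -31/8*92 = -713/2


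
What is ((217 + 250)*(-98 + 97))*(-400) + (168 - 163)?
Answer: 186805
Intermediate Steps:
((217 + 250)*(-98 + 97))*(-400) + (168 - 163) = (467*(-1))*(-400) + 5 = -467*(-400) + 5 = 186800 + 5 = 186805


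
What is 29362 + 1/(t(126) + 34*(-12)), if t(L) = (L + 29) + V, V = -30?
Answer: 8309445/283 ≈ 29362.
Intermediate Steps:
t(L) = -1 + L (t(L) = (L + 29) - 30 = (29 + L) - 30 = -1 + L)
29362 + 1/(t(126) + 34*(-12)) = 29362 + 1/((-1 + 126) + 34*(-12)) = 29362 + 1/(125 - 408) = 29362 + 1/(-283) = 29362 - 1/283 = 8309445/283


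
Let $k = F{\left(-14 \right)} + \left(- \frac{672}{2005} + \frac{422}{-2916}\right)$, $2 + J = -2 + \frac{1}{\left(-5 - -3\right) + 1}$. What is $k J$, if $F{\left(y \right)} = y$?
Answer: $\frac{42328891}{584658} \approx 72.399$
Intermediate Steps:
$J = -5$ ($J = -2 - \left(2 - \frac{1}{\left(-5 - -3\right) + 1}\right) = -2 - \left(2 - \frac{1}{\left(-5 + 3\right) + 1}\right) = -2 - \left(2 - \frac{1}{-2 + 1}\right) = -2 - \left(2 - \frac{1}{-1}\right) = -2 - 3 = -5$)
$k = - \frac{42328891}{2923290}$ ($k = -14 + \left(- \frac{672}{2005} + \frac{422}{-2916}\right) = -14 + \left(\left(-672\right) \frac{1}{2005} + 422 \left(- \frac{1}{2916}\right)\right) = -14 - \frac{1402831}{2923290} = - \frac{42328891}{2923290} \approx -14.48$)
$k J = \left(- \frac{42328891}{2923290}\right) \left(-5\right) = \frac{42328891}{584658}$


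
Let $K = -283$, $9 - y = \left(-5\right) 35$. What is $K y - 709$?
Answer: $-52781$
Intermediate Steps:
$y = 184$ ($y = 9 - \left(-5\right) 35 = 9 - -175 = 9 + 175 = 184$)
$K y - 709 = \left(-283\right) 184 - 709 = -52072 - 709 = -52781$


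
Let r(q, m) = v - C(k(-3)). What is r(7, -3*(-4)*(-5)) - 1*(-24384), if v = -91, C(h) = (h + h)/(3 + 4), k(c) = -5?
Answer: 170061/7 ≈ 24294.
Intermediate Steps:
C(h) = 2*h/7 (C(h) = (2*h)/7 = (2*h)*(⅐) = 2*h/7)
r(q, m) = -627/7 (r(q, m) = -91 - 2*(-5)/7 = -91 - 1*(-10/7) = -91 + 10/7 = -627/7)
r(7, -3*(-4)*(-5)) - 1*(-24384) = -627/7 - 1*(-24384) = -627/7 + 24384 = 170061/7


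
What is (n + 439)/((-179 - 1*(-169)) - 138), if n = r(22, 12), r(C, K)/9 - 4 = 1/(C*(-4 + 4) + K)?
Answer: -1903/592 ≈ -3.2145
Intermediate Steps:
r(C, K) = 36 + 9/K (r(C, K) = 36 + 9/(C*(-4 + 4) + K) = 36 + 9/(C*0 + K) = 36 + 9/(0 + K) = 36 + 9/K)
n = 147/4 (n = 36 + 9/12 = 36 + 9*(1/12) = 36 + ¾ = 147/4 ≈ 36.750)
(n + 439)/((-179 - 1*(-169)) - 138) = (147/4 + 439)/((-179 - 1*(-169)) - 138) = 1903/(4*((-179 + 169) - 138)) = 1903/(4*(-10 - 138)) = (1903/4)/(-148) = (1903/4)*(-1/148) = -1903/592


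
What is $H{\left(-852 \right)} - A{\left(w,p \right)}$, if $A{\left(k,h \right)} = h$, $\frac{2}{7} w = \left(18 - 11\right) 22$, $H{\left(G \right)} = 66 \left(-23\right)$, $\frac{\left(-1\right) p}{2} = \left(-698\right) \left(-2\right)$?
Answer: $1274$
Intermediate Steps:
$p = -2792$ ($p = - 2 \left(\left(-698\right) \left(-2\right)\right) = \left(-2\right) 1396 = -2792$)
$H{\left(G \right)} = -1518$
$w = 539$ ($w = \frac{7 \left(18 - 11\right) 22}{2} = \frac{7 \cdot 7 \cdot 22}{2} = \frac{7}{2} \cdot 154 = 539$)
$H{\left(-852 \right)} - A{\left(w,p \right)} = -1518 - -2792 = -1518 + 2792 = 1274$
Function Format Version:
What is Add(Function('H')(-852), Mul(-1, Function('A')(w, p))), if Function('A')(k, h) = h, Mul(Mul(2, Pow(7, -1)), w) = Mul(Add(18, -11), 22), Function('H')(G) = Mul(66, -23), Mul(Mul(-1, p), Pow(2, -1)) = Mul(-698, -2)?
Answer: 1274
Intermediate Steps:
p = -2792 (p = Mul(-2, Mul(-698, -2)) = Mul(-2, 1396) = -2792)
Function('H')(G) = -1518
w = 539 (w = Mul(Rational(7, 2), Mul(Add(18, -11), 22)) = Mul(Rational(7, 2), Mul(7, 22)) = Mul(Rational(7, 2), 154) = 539)
Add(Function('H')(-852), Mul(-1, Function('A')(w, p))) = Add(-1518, Mul(-1, -2792)) = Add(-1518, 2792) = 1274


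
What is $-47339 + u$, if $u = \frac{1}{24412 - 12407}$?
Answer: $- \frac{568304694}{12005} \approx -47339.0$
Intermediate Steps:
$u = \frac{1}{12005}$ ($u = \frac{1}{24412 - 12407} = \frac{1}{12005} \approx 8.3299 \cdot 10^{-5}$)
$-47339 + u = -47339 + \frac{1}{12005} = - \frac{568304694}{12005}$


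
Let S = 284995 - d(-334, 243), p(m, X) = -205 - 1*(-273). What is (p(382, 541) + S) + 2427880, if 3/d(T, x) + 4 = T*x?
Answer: 220198731541/81166 ≈ 2.7129e+6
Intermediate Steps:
p(m, X) = 68 (p(m, X) = -205 + 273 = 68)
d(T, x) = 3/(-4 + T*x)
S = 23131904173/81166 (S = 284995 - 3/(-4 - 334*243) = 284995 - 3/(-4 - 81162) = 284995 - 3/(-81166) = 284995 - 3*(-1)/81166 = 284995 - 1*(-3/81166) = 284995 + 3/81166 = 23131904173/81166 ≈ 2.8500e+5)
(p(382, 541) + S) + 2427880 = (68 + 23131904173/81166) + 2427880 = 23137423461/81166 + 2427880 = 220198731541/81166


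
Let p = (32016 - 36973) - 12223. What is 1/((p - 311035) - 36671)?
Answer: -1/364886 ≈ -2.7406e-6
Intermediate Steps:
p = -17180 (p = -4957 - 12223 = -17180)
1/((p - 311035) - 36671) = 1/((-17180 - 311035) - 36671) = 1/(-328215 - 36671) = 1/(-364886) = -1/364886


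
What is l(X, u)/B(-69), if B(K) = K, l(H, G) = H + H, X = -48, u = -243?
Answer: 32/23 ≈ 1.3913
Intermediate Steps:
l(H, G) = 2*H
l(X, u)/B(-69) = (2*(-48))/(-69) = -96*(-1/69) = 32/23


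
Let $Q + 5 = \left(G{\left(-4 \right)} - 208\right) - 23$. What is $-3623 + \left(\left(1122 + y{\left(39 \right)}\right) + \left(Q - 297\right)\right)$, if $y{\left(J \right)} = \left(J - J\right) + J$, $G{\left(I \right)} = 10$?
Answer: $-2985$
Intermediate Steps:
$Q = -226$ ($Q = -5 + \left(\left(10 - 208\right) - 23\right) = -5 - 221 = -226$)
$y{\left(J \right)} = J$ ($y{\left(J \right)} = 0 + J = J$)
$-3623 + \left(\left(1122 + y{\left(39 \right)}\right) + \left(Q - 297\right)\right) = -3623 + \left(\left(1122 + 39\right) - 523\right) = -3623 + \left(1161 - 523\right) = -3623 + 638 = -2985$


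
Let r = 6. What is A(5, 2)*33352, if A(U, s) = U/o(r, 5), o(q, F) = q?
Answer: 83380/3 ≈ 27793.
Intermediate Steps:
A(U, s) = U/6
A(5, 2)*33352 = ((⅙)*5)*33352 = (⅚)*33352 = 83380/3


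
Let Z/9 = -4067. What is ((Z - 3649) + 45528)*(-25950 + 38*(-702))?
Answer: -277654776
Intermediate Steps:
Z = -36603 (Z = 9*(-4067) = -36603)
((Z - 3649) + 45528)*(-25950 + 38*(-702)) = ((-36603 - 3649) + 45528)*(-25950 + 38*(-702)) = (-40252 + 45528)*(-25950 - 26676) = 5276*(-52626) = -277654776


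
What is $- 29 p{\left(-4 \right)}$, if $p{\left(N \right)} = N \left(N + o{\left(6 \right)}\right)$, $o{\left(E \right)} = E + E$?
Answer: $928$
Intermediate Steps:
$o{\left(E \right)} = 2 E$
$p{\left(N \right)} = N \left(12 + N\right)$ ($p{\left(N \right)} = N \left(N + 2 \cdot 6\right) = N \left(N + 12\right) = N \left(12 + N\right)$)
$- 29 p{\left(-4 \right)} = - 29 \left(- 4 \left(12 - 4\right)\right) = - 29 \left(\left(-4\right) 8\right) = \left(-29\right) \left(-32\right) = 928$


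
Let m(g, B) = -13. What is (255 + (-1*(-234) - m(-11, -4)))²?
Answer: 252004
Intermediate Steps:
(255 + (-1*(-234) - m(-11, -4)))² = (255 + (-1*(-234) - 1*(-13)))² = (255 + (234 + 13))² = (255 + 247)² = 502² = 252004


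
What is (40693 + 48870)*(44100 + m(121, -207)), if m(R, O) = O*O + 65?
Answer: 7793234882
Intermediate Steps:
m(R, O) = 65 + O**2 (m(R, O) = O**2 + 65 = 65 + O**2)
(40693 + 48870)*(44100 + m(121, -207)) = (40693 + 48870)*(44100 + (65 + (-207)**2)) = 89563*(44100 + (65 + 42849)) = 89563*(44100 + 42914) = 89563*87014 = 7793234882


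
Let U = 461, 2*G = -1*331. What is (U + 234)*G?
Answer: -230045/2 ≈ -1.1502e+5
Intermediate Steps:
G = -331/2 (G = (-1*331)/2 = (1/2)*(-331) = -331/2 ≈ -165.50)
(U + 234)*G = (461 + 234)*(-331/2) = 695*(-331/2) = -230045/2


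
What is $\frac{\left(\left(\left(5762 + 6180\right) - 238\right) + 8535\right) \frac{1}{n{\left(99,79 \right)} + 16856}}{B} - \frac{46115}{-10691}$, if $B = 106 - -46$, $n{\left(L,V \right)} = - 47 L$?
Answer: $\frac{85753059589}{19830265496} \approx 4.3244$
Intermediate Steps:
$B = 152$ ($B = 106 + 46 = 152$)
$\frac{\left(\left(\left(5762 + 6180\right) - 238\right) + 8535\right) \frac{1}{n{\left(99,79 \right)} + 16856}}{B} - \frac{46115}{-10691} = \frac{\left(\left(\left(5762 + 6180\right) - 238\right) + 8535\right) \frac{1}{\left(-47\right) 99 + 16856}}{152} - \frac{46115}{-10691} = \frac{\left(11942 - 238\right) + 8535}{-4653 + 16856} \cdot \frac{1}{152} - - \frac{46115}{10691} = \frac{11704 + 8535}{12203} \cdot \frac{1}{152} + \frac{46115}{10691} = 20239 \cdot \frac{1}{12203} \cdot \frac{1}{152} + \frac{46115}{10691} = \frac{20239}{12203} \cdot \frac{1}{152} + \frac{46115}{10691} = \frac{20239}{1854856} + \frac{46115}{10691} = \frac{85753059589}{19830265496}$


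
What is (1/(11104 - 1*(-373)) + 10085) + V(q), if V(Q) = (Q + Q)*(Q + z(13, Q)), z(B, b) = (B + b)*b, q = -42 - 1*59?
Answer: -20255631052/11477 ≈ -1.7649e+6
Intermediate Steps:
q = -101 (q = -42 - 59 = -101)
z(B, b) = b*(B + b)
V(Q) = 2*Q*(Q + Q*(13 + Q)) (V(Q) = (Q + Q)*(Q + Q*(13 + Q)) = (2*Q)*(Q + Q*(13 + Q)) = 2*Q*(Q + Q*(13 + Q)))
(1/(11104 - 1*(-373)) + 10085) + V(q) = (1/(11104 - 1*(-373)) + 10085) + 2*(-101)**2*(14 - 101) = (1/(11104 + 373) + 10085) + 2*10201*(-87) = (1/11477 + 10085) - 1774974 = 115745546/11477 - 1774974 = -20255631052/11477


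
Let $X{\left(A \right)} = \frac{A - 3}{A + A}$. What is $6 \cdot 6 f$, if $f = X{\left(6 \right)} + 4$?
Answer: $153$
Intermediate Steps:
$X{\left(A \right)} = \frac{-3 + A}{2 A}$
$f = \frac{17}{4}$ ($f = \frac{-3 + 6}{2 \cdot 6} + 4 = \frac{1}{2} \cdot \frac{1}{6} \cdot 3 + 4 = \frac{1}{4} + 4 = \frac{17}{4} \approx 4.25$)
$6 \cdot 6 f = 6 \cdot 6 \cdot \frac{17}{4} = 36 \cdot \frac{17}{4} = 153$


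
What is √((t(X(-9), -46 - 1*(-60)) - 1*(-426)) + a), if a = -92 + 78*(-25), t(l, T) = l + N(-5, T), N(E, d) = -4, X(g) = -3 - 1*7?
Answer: I*√1630 ≈ 40.373*I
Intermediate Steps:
X(g) = -10 (X(g) = -3 - 7 = -10)
t(l, T) = -4 + l (t(l, T) = l - 4 = -4 + l)
a = -2042 (a = -92 - 1950 = -2042)
√((t(X(-9), -46 - 1*(-60)) - 1*(-426)) + a) = √(((-4 - 10) - 1*(-426)) - 2042) = √((-14 + 426) - 2042) = √(412 - 2042) = √(-1630) = I*√1630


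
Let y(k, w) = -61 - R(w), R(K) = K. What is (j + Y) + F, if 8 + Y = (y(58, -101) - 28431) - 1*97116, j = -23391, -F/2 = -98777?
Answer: 48648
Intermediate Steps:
F = 197554 (F = -2*(-98777) = 197554)
y(k, w) = -61 - w
Y = -125515 (Y = -8 + (((-61 - 1*(-101)) - 28431) - 1*97116) = -8 + (((-61 + 101) - 28431) - 97116) = -8 + ((40 - 28431) - 97116) = -8 + (-28391 - 97116) = -8 - 125507 = -125515)
(j + Y) + F = (-23391 - 125515) + 197554 = -148906 + 197554 = 48648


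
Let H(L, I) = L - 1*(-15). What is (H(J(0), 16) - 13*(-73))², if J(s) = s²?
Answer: 929296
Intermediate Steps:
H(L, I) = 15 + L (H(L, I) = L + 15 = 15 + L)
(H(J(0), 16) - 13*(-73))² = ((15 + 0²) - 13*(-73))² = ((15 + 0) + 949)² = (15 + 949)² = 964² = 929296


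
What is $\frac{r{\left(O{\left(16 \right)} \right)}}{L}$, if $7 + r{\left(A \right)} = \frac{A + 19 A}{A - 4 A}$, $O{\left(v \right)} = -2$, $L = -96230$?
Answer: $\frac{41}{288690} \approx 0.00014202$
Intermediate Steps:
$r{\left(A \right)} = - \frac{41}{3}$ ($r{\left(A \right)} = -7 + \frac{A + 19 A}{A - 4 A} = -7 + \frac{20 A}{\left(-3\right) A} = -7 + 20 A \left(- \frac{1}{3 A}\right) = -7 - \frac{20}{3} = - \frac{41}{3}$)
$\frac{r{\left(O{\left(16 \right)} \right)}}{L} = - \frac{41}{3 \left(-96230\right)} = \left(- \frac{41}{3}\right) \left(- \frac{1}{96230}\right) = \frac{41}{288690}$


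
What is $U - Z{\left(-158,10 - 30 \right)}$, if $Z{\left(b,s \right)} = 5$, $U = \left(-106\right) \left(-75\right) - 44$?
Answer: $7901$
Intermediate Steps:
$U = 7906$ ($U = 7950 - 44 = 7906$)
$U - Z{\left(-158,10 - 30 \right)} = 7906 - 5 = 7901$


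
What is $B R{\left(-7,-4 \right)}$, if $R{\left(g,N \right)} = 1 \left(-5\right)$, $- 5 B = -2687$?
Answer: $-2687$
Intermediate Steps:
$B = \frac{2687}{5}$ ($B = \left(- \frac{1}{5}\right) \left(-2687\right) = \frac{2687}{5} \approx 537.4$)
$R{\left(g,N \right)} = -5$
$B R{\left(-7,-4 \right)} = \frac{2687}{5} \left(-5\right) = -2687$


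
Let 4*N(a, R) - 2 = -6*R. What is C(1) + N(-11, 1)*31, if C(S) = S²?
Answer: -30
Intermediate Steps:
N(a, R) = ½ - 3*R/2 (N(a, R) = ½ + (-6*R)/4 = ½ - 3*R/2)
C(1) + N(-11, 1)*31 = 1² + (½ - 3/2*1)*31 = 1 + (½ - 3/2)*31 = 1 - 1*31 = 1 - 31 = -30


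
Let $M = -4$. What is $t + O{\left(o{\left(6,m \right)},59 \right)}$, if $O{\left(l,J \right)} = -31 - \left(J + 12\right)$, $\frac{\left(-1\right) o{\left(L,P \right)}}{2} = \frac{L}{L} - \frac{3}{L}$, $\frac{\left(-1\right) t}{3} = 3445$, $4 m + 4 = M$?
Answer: $-10437$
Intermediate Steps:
$m = -2$ ($m = -1 + \frac{1}{4} \left(-4\right) = -1 - 1 = -2$)
$t = -10335$ ($t = \left(-3\right) 3445 = -10335$)
$o{\left(L,P \right)} = -2 + \frac{6}{L}$ ($o{\left(L,P \right)} = - 2 \left(\frac{L}{L} - \frac{3}{L}\right) = - 2 \left(1 - \frac{3}{L}\right) = -2 + \frac{6}{L}$)
$O{\left(l,J \right)} = -43 - J$ ($O{\left(l,J \right)} = -31 - \left(12 + J\right) = -43 - J$)
$t + O{\left(o{\left(6,m \right)},59 \right)} = -10335 - 102 = -10437$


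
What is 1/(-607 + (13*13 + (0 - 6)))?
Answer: -1/444 ≈ -0.0022523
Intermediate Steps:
1/(-607 + (13*13 + (0 - 6))) = 1/(-607 + (169 - 6)) = 1/(-607 + 163) = 1/(-444) = -1/444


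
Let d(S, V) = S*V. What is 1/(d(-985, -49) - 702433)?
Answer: -1/654168 ≈ -1.5287e-6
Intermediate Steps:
1/(d(-985, -49) - 702433) = 1/(-985*(-49) - 702433) = 1/(48265 - 702433) = 1/(-654168) = -1/654168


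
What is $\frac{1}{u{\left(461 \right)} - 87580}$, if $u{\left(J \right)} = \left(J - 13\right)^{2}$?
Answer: $\frac{1}{113124} \approx 8.8399 \cdot 10^{-6}$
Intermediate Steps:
$u{\left(J \right)} = \left(-13 + J\right)^{2}$
$\frac{1}{u{\left(461 \right)} - 87580} = \frac{1}{\left(-13 + 461\right)^{2} - 87580} = \frac{1}{448^{2} - 87580} = \frac{1}{200704 - 87580} = \frac{1}{113124}$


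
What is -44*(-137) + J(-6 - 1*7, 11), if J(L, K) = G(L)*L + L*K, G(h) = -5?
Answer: 5950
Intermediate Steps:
J(L, K) = -5*L + K*L (J(L, K) = -5*L + L*K = -5*L + K*L)
-44*(-137) + J(-6 - 1*7, 11) = -44*(-137) + (-6 - 1*7)*(-5 + 11) = 6028 + (-6 - 7)*6 = 6028 - 13*6 = 6028 - 78 = 5950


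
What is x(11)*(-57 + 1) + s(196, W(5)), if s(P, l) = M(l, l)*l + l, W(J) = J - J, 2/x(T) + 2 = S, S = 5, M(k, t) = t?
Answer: -112/3 ≈ -37.333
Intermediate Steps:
x(T) = ⅔ (x(T) = 2/(-2 + 5) = 2/3 = 2*(⅓) = ⅔)
W(J) = 0
s(P, l) = l + l² (s(P, l) = l*l + l = l² + l = l + l²)
x(11)*(-57 + 1) + s(196, W(5)) = 2*(-57 + 1)/3 + 0*(1 + 0) = (⅔)*(-56) + 0*1 = -112/3 + 0 = -112/3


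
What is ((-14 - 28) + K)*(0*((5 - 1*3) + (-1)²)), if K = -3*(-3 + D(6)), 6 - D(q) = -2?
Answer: 0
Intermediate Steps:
D(q) = 8 (D(q) = 6 - 1*(-2) = 6 + 2 = 8)
K = -15 (K = -3*(-3 + 8) = -3*5 = -15)
((-14 - 28) + K)*(0*((5 - 1*3) + (-1)²)) = ((-14 - 28) - 15)*(0*((5 - 1*3) + (-1)²)) = (-42 - 15)*(0*((5 - 3) + 1)) = -0*(2 + 1) = -0*3 = -57*0 = 0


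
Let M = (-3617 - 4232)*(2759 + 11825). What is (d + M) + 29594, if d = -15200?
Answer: -114455422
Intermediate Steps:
M = -114469816 (M = -7849*14584 = -114469816)
(d + M) + 29594 = (-15200 - 114469816) + 29594 = -114485016 + 29594 = -114455422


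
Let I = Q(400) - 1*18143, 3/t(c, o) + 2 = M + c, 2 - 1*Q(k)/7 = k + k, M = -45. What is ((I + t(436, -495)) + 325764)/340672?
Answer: 58745809/66260704 ≈ 0.88659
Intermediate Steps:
Q(k) = 14 - 14*k (Q(k) = 14 - 7*(k + k) = 14 - 14*k)
t(c, o) = 3/(-47 + c) (t(c, o) = 3/(-2 + (-45 + c)) = 3/(-47 + c))
I = -23729 (I = (14 - 14*400) - 1*18143 = (14 - 5600) - 18143 = -5586 - 18143 = -23729)
((I + t(436, -495)) + 325764)/340672 = ((-23729 + 3/(-47 + 436)) + 325764)/340672 = ((-23729 + 3/389) + 325764)*(1/340672) = (-9230578/389 + 325764)*(1/340672) = (117491618/389)*(1/340672) = 58745809/66260704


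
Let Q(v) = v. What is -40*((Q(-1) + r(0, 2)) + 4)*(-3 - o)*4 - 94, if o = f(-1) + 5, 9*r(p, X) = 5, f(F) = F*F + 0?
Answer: 5026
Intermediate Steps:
f(F) = F² (f(F) = F² + 0 = F²)
r(p, X) = 5/9 (r(p, X) = (⅑)*5 = 5/9)
o = 6 (o = (-1)² + 5 = 1 + 5 = 6)
-40*((Q(-1) + r(0, 2)) + 4)*(-3 - o)*4 - 94 = -40*((-1 + 5/9) + 4)*(-3 - 1*6)*4 - 94 = -40*(-4/9 + 4)*(-3 - 6)*4 - 94 = -40*(32/9)*(-9)*4 - 94 = -(-1280)*4 - 94 = -40*(-128) - 94 = 5120 - 94 = 5026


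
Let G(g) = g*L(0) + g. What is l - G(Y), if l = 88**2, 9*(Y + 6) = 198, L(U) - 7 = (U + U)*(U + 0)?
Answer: 7616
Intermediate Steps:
L(U) = 7 + 2*U**2 (L(U) = 7 + (U + U)*(U + 0) = 7 + (2*U)*U = 7 + 2*U**2)
Y = 16 (Y = -6 + (1/9)*198 = -6 + 22 = 16)
G(g) = 8*g (G(g) = g*(7 + 2*0**2) + g = g*(7 + 2*0) + g = g*(7 + 0) + g = g*7 + g = 7*g + g = 8*g)
l = 7744
l - G(Y) = 7744 - 8*16 = 7744 - 1*128 = 7744 - 128 = 7616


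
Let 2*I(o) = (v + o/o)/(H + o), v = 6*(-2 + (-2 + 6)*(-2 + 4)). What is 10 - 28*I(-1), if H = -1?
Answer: 269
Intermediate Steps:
v = 36 (v = 6*(-2 + 4*2) = 6*(-2 + 8) = 6*6 = 36)
I(o) = 37/(2*(-1 + o)) (I(o) = ((36 + o/o)/(-1 + o))/2 = ((36 + 1)/(-1 + o))/2 = (37/(-1 + o))/2 = 37/(2*(-1 + o)))
10 - 28*I(-1) = 10 - 518/(-1 - 1) = 10 - 518/(-2) = 10 - 518*(-1)/2 = 10 - 28*(-37/4) = 10 + 259 = 269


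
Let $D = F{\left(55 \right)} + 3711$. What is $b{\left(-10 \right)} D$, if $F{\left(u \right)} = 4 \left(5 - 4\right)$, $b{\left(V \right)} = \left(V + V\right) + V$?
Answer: $-111450$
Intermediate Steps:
$b{\left(V \right)} = 3 V$ ($b{\left(V \right)} = 2 V + V = 3 V$)
$F{\left(u \right)} = 4$ ($F{\left(u \right)} = 4 \cdot 1 = 4$)
$D = 3715$ ($D = 4 + 3711 = 3715$)
$b{\left(-10 \right)} D = 3 \left(-10\right) 3715 = \left(-30\right) 3715 = -111450$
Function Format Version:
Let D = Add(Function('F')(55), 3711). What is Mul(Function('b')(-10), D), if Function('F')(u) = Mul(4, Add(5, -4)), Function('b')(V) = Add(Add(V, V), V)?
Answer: -111450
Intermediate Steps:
Function('b')(V) = Mul(3, V) (Function('b')(V) = Add(Mul(2, V), V) = Mul(3, V))
Function('F')(u) = 4 (Function('F')(u) = Mul(4, 1) = 4)
D = 3715 (D = Add(4, 3711) = 3715)
Mul(Function('b')(-10), D) = Mul(Mul(3, -10), 3715) = Mul(-30, 3715) = -111450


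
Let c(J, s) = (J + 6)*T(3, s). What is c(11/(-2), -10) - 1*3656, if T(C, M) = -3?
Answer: -7315/2 ≈ -3657.5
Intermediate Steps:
c(J, s) = -18 - 3*J (c(J, s) = (J + 6)*(-3) = (6 + J)*(-3) = -18 - 3*J)
c(11/(-2), -10) - 1*3656 = (-18 - 33/(-2)) - 1*3656 = (-18 - 33*(-1)/2) - 3656 = (-18 - 3*(-11/2)) - 3656 = (-18 + 33/2) - 3656 = -3/2 - 3656 = -7315/2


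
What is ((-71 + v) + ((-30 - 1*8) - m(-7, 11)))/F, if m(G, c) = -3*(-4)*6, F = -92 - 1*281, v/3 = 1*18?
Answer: 127/373 ≈ 0.34048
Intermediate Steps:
v = 54 (v = 3*(1*18) = 3*18 = 54)
F = -373 (F = -92 - 281 = -373)
m(G, c) = 72 (m(G, c) = 12*6 = 72)
((-71 + v) + ((-30 - 1*8) - m(-7, 11)))/F = ((-71 + 54) + ((-30 - 1*8) - 1*72))/(-373) = (-17 + ((-30 - 8) - 72))*(-1/373) = (-17 + (-38 - 72))*(-1/373) = (-17 - 110)*(-1/373) = -127*(-1/373) = 127/373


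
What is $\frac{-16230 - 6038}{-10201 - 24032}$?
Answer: $\frac{22268}{34233} \approx 0.65048$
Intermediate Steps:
$\frac{-16230 - 6038}{-10201 - 24032} = - \frac{22268}{-34233} = \left(-22268\right) \left(- \frac{1}{34233}\right) = \frac{22268}{34233}$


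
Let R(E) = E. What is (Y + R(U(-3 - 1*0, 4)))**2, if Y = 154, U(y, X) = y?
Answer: 22801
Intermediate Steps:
(Y + R(U(-3 - 1*0, 4)))**2 = (154 + (-3 - 1*0))**2 = (154 + (-3 + 0))**2 = (154 - 3)**2 = 151**2 = 22801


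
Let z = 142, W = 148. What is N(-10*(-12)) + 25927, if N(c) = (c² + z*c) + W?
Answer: 57515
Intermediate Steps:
N(c) = 148 + c² + 142*c (N(c) = (c² + 142*c) + 148 = 148 + c² + 142*c)
N(-10*(-12)) + 25927 = (148 + (-10*(-12))² + 142*(-10*(-12))) + 25927 = (148 + 120² + 142*120) + 25927 = (148 + 14400 + 17040) + 25927 = 31588 + 25927 = 57515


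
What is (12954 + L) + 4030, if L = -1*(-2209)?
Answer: 19193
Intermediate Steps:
L = 2209
(12954 + L) + 4030 = (12954 + 2209) + 4030 = 15163 + 4030 = 19193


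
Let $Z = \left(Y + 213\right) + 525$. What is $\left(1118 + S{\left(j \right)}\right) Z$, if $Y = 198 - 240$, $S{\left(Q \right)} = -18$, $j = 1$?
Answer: $765600$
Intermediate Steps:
$Y = -42$ ($Y = 198 - 240 = -42$)
$Z = 696$ ($Z = \left(-42 + 213\right) + 525 = 171 + 525 = 696$)
$\left(1118 + S{\left(j \right)}\right) Z = \left(1118 - 18\right) 696 = 1100 \cdot 696 = 765600$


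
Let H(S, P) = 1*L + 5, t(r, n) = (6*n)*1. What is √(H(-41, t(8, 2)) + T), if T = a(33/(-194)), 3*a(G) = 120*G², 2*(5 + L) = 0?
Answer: 33*√10/97 ≈ 1.0758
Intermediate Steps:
L = -5 (L = -5 + (½)*0 = -5 + 0 = -5)
t(r, n) = 6*n
a(G) = 40*G² (a(G) = (120*G²)/3 = 40*G²)
T = 10890/9409 (T = 40*(33/(-194))² = 40*(33*(-1/194))² = 40*(-33/194)² = 40*(1089/37636) = 10890/9409 ≈ 1.1574)
H(S, P) = 0 (H(S, P) = 1*(-5) + 5 = -5 + 5 = 0)
√(H(-41, t(8, 2)) + T) = √(0 + 10890/9409) = √(10890/9409) = 33*√10/97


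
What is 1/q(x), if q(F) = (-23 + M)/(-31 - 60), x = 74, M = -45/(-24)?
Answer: 56/13 ≈ 4.3077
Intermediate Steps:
M = 15/8 (M = -45*(-1/24) = 15/8 ≈ 1.8750)
q(F) = 13/56 (q(F) = (-23 + 15/8)/(-31 - 60) = -169/8/(-91) = -169/8*(-1/91) = 13/56)
1/q(x) = 1/(13/56) = 56/13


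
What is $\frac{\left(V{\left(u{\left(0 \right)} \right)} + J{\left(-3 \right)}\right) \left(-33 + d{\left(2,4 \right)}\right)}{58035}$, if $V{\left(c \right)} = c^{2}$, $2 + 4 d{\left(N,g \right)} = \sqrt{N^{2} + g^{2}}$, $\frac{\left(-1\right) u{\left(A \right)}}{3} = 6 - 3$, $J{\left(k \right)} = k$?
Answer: $- \frac{871}{19345} + \frac{13 \sqrt{5}}{19345} \approx -0.043522$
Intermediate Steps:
$u{\left(A \right)} = -9$ ($u{\left(A \right)} = - 3 \left(6 - 3\right) = \left(-3\right) 3 = -9$)
$d{\left(N,g \right)} = - \frac{1}{2} + \frac{\sqrt{N^{2} + g^{2}}}{4}$
$\frac{\left(V{\left(u{\left(0 \right)} \right)} + J{\left(-3 \right)}\right) \left(-33 + d{\left(2,4 \right)}\right)}{58035} = \frac{\left(\left(-9\right)^{2} - 3\right) \left(-33 - \left(\frac{1}{2} - \frac{\sqrt{2^{2} + 4^{2}}}{4}\right)\right)}{58035} = \left(81 - 3\right) \left(-33 - \left(\frac{1}{2} - \frac{\sqrt{4 + 16}}{4}\right)\right) \frac{1}{58035} = 78 \left(-33 - \left(\frac{1}{2} - \frac{\sqrt{20}}{4}\right)\right) \frac{1}{58035} = 78 \left(-33 - \left(\frac{1}{2} - \frac{2 \sqrt{5}}{4}\right)\right) \frac{1}{58035} = 78 \left(-33 - \left(\frac{1}{2} - \frac{\sqrt{5}}{2}\right)\right) \frac{1}{58035} = 78 \left(- \frac{67}{2} + \frac{\sqrt{5}}{2}\right) \frac{1}{58035} = \left(-2613 + 39 \sqrt{5}\right) \frac{1}{58035} = - \frac{871}{19345} + \frac{13 \sqrt{5}}{19345}$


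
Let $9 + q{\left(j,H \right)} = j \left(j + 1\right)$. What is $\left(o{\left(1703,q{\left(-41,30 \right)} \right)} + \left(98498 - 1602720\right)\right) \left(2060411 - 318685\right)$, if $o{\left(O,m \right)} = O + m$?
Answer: $-2614135652688$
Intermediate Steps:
$q{\left(j,H \right)} = -9 + j \left(1 + j\right)$ ($q{\left(j,H \right)} = -9 + j \left(j + 1\right) = -9 + j \left(1 + j\right)$)
$\left(o{\left(1703,q{\left(-41,30 \right)} \right)} + \left(98498 - 1602720\right)\right) \left(2060411 - 318685\right) = \left(\left(1703 - \left(50 - 1681\right)\right) + \left(98498 - 1602720\right)\right) \left(2060411 - 318685\right) = \left(\left(1703 - -1631\right) - 1504222\right) 1741726 = \left(\left(1703 + 1631\right) - 1504222\right) 1741726 = \left(3334 - 1504222\right) 1741726 = \left(-1500888\right) 1741726 = -2614135652688$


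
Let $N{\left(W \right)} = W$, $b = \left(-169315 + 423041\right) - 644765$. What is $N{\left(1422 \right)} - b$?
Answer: $392461$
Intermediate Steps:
$b = -391039$ ($b = 253726 - 644765 = -391039$)
$N{\left(1422 \right)} - b = 1422 - -391039 = 1422 + 391039 = 392461$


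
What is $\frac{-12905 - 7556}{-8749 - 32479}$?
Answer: $\frac{20461}{41228} \approx 0.49629$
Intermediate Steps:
$\frac{-12905 - 7556}{-8749 - 32479} = - \frac{20461}{-41228} = \left(-20461\right) \left(- \frac{1}{41228}\right) = \frac{20461}{41228}$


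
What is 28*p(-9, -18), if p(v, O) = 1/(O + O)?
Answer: -7/9 ≈ -0.77778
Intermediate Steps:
p(v, O) = 1/(2*O)
28*p(-9, -18) = 28*((½)/(-18)) = 28*((½)*(-1/18)) = 28*(-1/36) = -7/9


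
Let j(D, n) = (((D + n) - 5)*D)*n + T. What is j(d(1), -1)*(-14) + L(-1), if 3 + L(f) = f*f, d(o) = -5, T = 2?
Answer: 740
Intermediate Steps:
L(f) = -3 + f**2 (L(f) = -3 + f*f = -3 + f**2)
j(D, n) = 2 + D*n*(-5 + D + n) (j(D, n) = (((D + n) - 5)*D)*n + 2 = ((-5 + D + n)*D)*n + 2 = (D*(-5 + D + n))*n + 2 = D*n*(-5 + D + n) + 2 = 2 + D*n*(-5 + D + n))
j(d(1), -1)*(-14) + L(-1) = (2 - 5*(-1)**2 - 1*(-5)**2 - 5*(-5)*(-1))*(-14) + (-3 + (-1)**2) = (2 - 5*1 - 1*25 - 25)*(-14) + (-3 + 1) = (2 - 5 - 25 - 25)*(-14) - 2 = -53*(-14) - 2 = 742 - 2 = 740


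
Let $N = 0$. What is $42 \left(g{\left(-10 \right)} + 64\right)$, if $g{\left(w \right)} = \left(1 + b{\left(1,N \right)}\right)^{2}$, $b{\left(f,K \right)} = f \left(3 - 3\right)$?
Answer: $2730$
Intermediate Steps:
$b{\left(f,K \right)} = 0$ ($b{\left(f,K \right)} = f 0 = 0$)
$g{\left(w \right)} = 1$ ($g{\left(w \right)} = \left(1 + 0\right)^{2} = 1^{2} = 1$)
$42 \left(g{\left(-10 \right)} + 64\right) = 42 \left(1 + 64\right) = 42 \cdot 65 = 2730$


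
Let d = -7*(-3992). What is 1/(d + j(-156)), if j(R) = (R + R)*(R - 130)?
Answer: 1/117176 ≈ 8.5342e-6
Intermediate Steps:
j(R) = 2*R*(-130 + R) (j(R) = (2*R)*(-130 + R) = 2*R*(-130 + R))
d = 27944
1/(d + j(-156)) = 1/(27944 + 2*(-156)*(-130 - 156)) = 1/(27944 + 2*(-156)*(-286)) = 1/(27944 + 89232) = 1/117176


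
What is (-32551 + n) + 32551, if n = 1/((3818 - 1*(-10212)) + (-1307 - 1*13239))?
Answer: -1/516 ≈ -0.0019380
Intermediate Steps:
n = -1/516 (n = 1/((3818 + 10212) + (-1307 - 13239)) = 1/(14030 - 14546) = 1/(-516) = -1/516 ≈ -0.0019380)
(-32551 + n) + 32551 = (-32551 - 1/516) + 32551 = -16796317/516 + 32551 = -1/516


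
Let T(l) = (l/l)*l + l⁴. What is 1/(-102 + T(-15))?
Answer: 1/50508 ≈ 1.9799e-5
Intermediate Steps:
T(l) = l + l⁴ (T(l) = 1*l + l⁴ = l + l⁴)
1/(-102 + T(-15)) = 1/(-102 + (-15 + (-15)⁴)) = 1/(-102 + (-15 + 50625)) = 1/(-102 + 50610) = 1/50508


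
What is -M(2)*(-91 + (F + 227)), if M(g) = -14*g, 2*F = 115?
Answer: 5418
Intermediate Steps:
F = 115/2 (F = (½)*115 = 115/2 ≈ 57.500)
-M(2)*(-91 + (F + 227)) = -(-14*2)*(-91 + (115/2 + 227)) = -(-28)*(-91 + 569/2) = -(-28)*387/2 = -1*(-5418) = 5418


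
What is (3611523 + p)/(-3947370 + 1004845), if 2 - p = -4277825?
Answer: -315574/117701 ≈ -2.6811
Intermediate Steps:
p = 4277827 (p = 2 - 1*(-4277825) = 2 + 4277825 = 4277827)
(3611523 + p)/(-3947370 + 1004845) = (3611523 + 4277827)/(-3947370 + 1004845) = 7889350/(-2942525) = 7889350*(-1/2942525) = -315574/117701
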